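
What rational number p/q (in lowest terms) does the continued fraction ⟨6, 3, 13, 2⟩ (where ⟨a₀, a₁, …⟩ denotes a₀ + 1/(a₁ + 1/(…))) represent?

Start with 2.
13 + 1/(2/1) = 13 + 1/2 = 27/2
3 + 1/(27/2) = 3 + 2/27 = 83/27
6 + 1/(83/27) = 6 + 27/83 = 525/83

525/83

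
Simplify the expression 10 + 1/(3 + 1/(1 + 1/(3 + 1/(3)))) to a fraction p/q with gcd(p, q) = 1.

503/49

Starting at the tail and folding back:
Start with 3.
3 + 1/(3/1) = 3 + 1/3 = 10/3
1 + 1/(10/3) = 1 + 3/10 = 13/10
3 + 1/(13/10) = 3 + 10/13 = 49/13
10 + 1/(49/13) = 10 + 13/49 = 503/49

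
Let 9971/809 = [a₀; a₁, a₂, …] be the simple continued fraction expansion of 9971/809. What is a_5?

2

⌊9971/809⌋ = 12, remainder 263
⌊809/263⌋ = 3, remainder 20
⌊263/20⌋ = 13, remainder 3
⌊20/3⌋ = 6, remainder 2
⌊3/2⌋ = 1, remainder 1
⌊2/1⌋ = 2, remainder 0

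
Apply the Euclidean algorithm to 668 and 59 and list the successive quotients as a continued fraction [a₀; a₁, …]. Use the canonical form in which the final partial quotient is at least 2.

⌊668/59⌋ = 11, remainder 19
⌊59/19⌋ = 3, remainder 2
⌊19/2⌋ = 9, remainder 1
⌊2/1⌋ = 2, remainder 0

[11; 3, 9, 2]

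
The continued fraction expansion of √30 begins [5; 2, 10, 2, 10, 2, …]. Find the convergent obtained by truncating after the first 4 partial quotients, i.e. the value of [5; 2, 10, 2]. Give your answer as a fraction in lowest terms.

241/44

Build up convergents one term at a time:
a_0 = 5: 5/1
a_1 = 2: 11/2
a_2 = 10: 115/21
a_3 = 2: 241/44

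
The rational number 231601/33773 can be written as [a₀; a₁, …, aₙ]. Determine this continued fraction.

Apply division with remainder until the remainder is 0:
231601 = 6·33773 + 28963, so a_0 = 6
33773 = 1·28963 + 4810, so a_1 = 1
28963 = 6·4810 + 103, so a_2 = 6
4810 = 46·103 + 72, so a_3 = 46
103 = 1·72 + 31, so a_4 = 1
72 = 2·31 + 10, so a_5 = 2
31 = 3·10 + 1, so a_6 = 3
10 = 10·1 + 0, so a_7 = 10

[6; 1, 6, 46, 1, 2, 3, 10]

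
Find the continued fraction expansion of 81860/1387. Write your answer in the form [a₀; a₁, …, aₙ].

81860 = 59·1387 + 27, so a_0 = 59
1387 = 51·27 + 10, so a_1 = 51
27 = 2·10 + 7, so a_2 = 2
10 = 1·7 + 3, so a_3 = 1
7 = 2·3 + 1, so a_4 = 2
3 = 3·1 + 0, so a_5 = 3

[59; 51, 2, 1, 2, 3]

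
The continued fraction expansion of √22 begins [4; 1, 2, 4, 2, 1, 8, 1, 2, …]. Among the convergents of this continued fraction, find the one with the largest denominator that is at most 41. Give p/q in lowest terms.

a_0 = 4: 4/1  (≤ bound)
a_1 = 1: 5/1  (≤ bound)
a_2 = 2: 14/3  (≤ bound)
a_3 = 4: 61/13  (≤ bound)
a_4 = 2: 136/29  (≤ bound)
a_5 = 1: 197/42  (> 41, stop)

136/29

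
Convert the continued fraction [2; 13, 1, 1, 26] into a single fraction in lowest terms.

Use the convergent recurrence hₖ = aₖ·hₖ₋₁ + hₖ₋₂ (and likewise for the denominators kₖ):
a_0 = 2: 2/1
a_1 = 13: 27/13
a_2 = 1: 29/14
a_3 = 1: 56/27
a_4 = 26: 1485/716

1485/716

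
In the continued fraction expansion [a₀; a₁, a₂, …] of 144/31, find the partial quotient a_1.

1

⌊144/31⌋ = 4, remainder 20
⌊31/20⌋ = 1, remainder 11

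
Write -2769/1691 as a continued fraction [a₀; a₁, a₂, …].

[-2; 2, 1, 3, 7, 21]

⌊-2769/1691⌋ = -2, remainder 613
⌊1691/613⌋ = 2, remainder 465
⌊613/465⌋ = 1, remainder 148
⌊465/148⌋ = 3, remainder 21
⌊148/21⌋ = 7, remainder 1
⌊21/1⌋ = 21, remainder 0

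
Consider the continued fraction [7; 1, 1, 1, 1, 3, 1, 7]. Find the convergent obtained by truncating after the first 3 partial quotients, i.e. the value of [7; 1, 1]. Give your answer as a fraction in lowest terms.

15/2

Use the convergent recurrence hₖ = aₖ·hₖ₋₁ + hₖ₋₂ (and likewise for the denominators kₖ):
a_0 = 7: 7/1
a_1 = 1: 8/1
a_2 = 1: 15/2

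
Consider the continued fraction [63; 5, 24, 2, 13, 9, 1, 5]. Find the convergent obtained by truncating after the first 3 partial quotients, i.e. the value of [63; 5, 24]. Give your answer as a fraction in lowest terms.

7647/121

a_0 = 63: 63/1
a_1 = 5: 316/5
a_2 = 24: 7647/121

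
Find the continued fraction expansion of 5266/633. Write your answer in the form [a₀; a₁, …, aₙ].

[8; 3, 7, 2, 13]

⌊5266/633⌋ = 8, remainder 202
⌊633/202⌋ = 3, remainder 27
⌊202/27⌋ = 7, remainder 13
⌊27/13⌋ = 2, remainder 1
⌊13/1⌋ = 13, remainder 0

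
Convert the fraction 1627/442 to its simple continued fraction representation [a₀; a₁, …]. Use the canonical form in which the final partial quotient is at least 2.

[3; 1, 2, 7, 2, 2, 1, 2]

⌊1627/442⌋ = 3, remainder 301
⌊442/301⌋ = 1, remainder 141
⌊301/141⌋ = 2, remainder 19
⌊141/19⌋ = 7, remainder 8
⌊19/8⌋ = 2, remainder 3
⌊8/3⌋ = 2, remainder 2
⌊3/2⌋ = 1, remainder 1
⌊2/1⌋ = 2, remainder 0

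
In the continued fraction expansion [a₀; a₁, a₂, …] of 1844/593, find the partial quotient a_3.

Repeatedly divide and take the remainder:
1844 = 3·593 + 65, so a_0 = 3
593 = 9·65 + 8, so a_1 = 9
65 = 8·8 + 1, so a_2 = 8
8 = 8·1 + 0, so a_3 = 8

8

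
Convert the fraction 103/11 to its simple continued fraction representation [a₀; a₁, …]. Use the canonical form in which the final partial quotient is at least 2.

[9; 2, 1, 3]

103 = 9·11 + 4, so a_0 = 9
11 = 2·4 + 3, so a_1 = 2
4 = 1·3 + 1, so a_2 = 1
3 = 3·1 + 0, so a_3 = 3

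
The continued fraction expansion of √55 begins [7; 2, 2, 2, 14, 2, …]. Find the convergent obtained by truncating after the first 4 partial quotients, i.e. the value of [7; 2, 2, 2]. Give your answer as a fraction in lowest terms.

89/12

Starting at the tail and folding back:
Start with 2.
2 + 1/(2/1) = 2 + 1/2 = 5/2
2 + 1/(5/2) = 2 + 2/5 = 12/5
7 + 1/(12/5) = 7 + 5/12 = 89/12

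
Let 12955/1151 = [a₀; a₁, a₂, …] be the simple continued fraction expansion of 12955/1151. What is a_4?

1

Repeatedly divide and take the remainder:
12955 = 11·1151 + 294, so a_0 = 11
1151 = 3·294 + 269, so a_1 = 3
294 = 1·269 + 25, so a_2 = 1
269 = 10·25 + 19, so a_3 = 10
25 = 1·19 + 6, so a_4 = 1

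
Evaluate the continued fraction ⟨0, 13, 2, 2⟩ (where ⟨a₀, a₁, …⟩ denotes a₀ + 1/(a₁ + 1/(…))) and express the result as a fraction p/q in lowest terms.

5/67

Starting at the tail and folding back:
Start with 2.
2 + 1/(2/1) = 2 + 1/2 = 5/2
13 + 1/(5/2) = 13 + 2/5 = 67/5
0 + 1/(67/5) = 0 + 5/67 = 5/67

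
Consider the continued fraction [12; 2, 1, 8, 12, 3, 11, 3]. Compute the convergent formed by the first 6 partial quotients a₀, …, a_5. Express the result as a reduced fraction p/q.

11988/971

a_0 = 12: 12/1
a_1 = 2: 25/2
a_2 = 1: 37/3
a_3 = 8: 321/26
a_4 = 12: 3889/315
a_5 = 3: 11988/971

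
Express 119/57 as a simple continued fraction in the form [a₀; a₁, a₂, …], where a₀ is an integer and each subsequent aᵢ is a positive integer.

[2; 11, 2, 2]

Repeatedly divide and take the remainder:
119 = 2·57 + 5, so a_0 = 2
57 = 11·5 + 2, so a_1 = 11
5 = 2·2 + 1, so a_2 = 2
2 = 2·1 + 0, so a_3 = 2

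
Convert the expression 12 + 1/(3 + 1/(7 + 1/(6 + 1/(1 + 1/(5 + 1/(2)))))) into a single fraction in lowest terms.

24600/1997

Use the convergent recurrence hₖ = aₖ·hₖ₋₁ + hₖ₋₂ (and likewise for the denominators kₖ):
a_0 = 12: 12/1
a_1 = 3: 37/3
a_2 = 7: 271/22
a_3 = 6: 1663/135
a_4 = 1: 1934/157
a_5 = 5: 11333/920
a_6 = 2: 24600/1997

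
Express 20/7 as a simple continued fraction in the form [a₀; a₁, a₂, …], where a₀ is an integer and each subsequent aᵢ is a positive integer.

[2; 1, 6]

Repeatedly divide and take the remainder:
20 = 2·7 + 6, so a_0 = 2
7 = 1·6 + 1, so a_1 = 1
6 = 6·1 + 0, so a_2 = 6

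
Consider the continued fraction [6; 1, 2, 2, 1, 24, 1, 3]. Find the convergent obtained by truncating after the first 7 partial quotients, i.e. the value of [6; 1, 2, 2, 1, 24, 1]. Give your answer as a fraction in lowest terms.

1722/257

Build up convergents one term at a time:
a_0 = 6: 6/1
a_1 = 1: 7/1
a_2 = 2: 20/3
a_3 = 2: 47/7
a_4 = 1: 67/10
a_5 = 24: 1655/247
a_6 = 1: 1722/257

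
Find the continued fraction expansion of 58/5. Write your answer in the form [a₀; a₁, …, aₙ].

Apply division with remainder until the remainder is 0:
58 ÷ 5 → quotient 11, remainder 3
5 ÷ 3 → quotient 1, remainder 2
3 ÷ 2 → quotient 1, remainder 1
2 ÷ 1 → quotient 2, remainder 0

[11; 1, 1, 2]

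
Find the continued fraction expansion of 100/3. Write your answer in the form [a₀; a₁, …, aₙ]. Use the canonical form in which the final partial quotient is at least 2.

[33; 3]

Apply division with remainder until the remainder is 0:
⌊100/3⌋ = 33, remainder 1
⌊3/1⌋ = 3, remainder 0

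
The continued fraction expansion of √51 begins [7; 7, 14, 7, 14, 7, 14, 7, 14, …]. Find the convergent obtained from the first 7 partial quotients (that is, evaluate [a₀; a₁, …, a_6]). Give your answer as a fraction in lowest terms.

7068593/989801

Start with 14.
7 + 1/(14/1) = 7 + 1/14 = 99/14
14 + 1/(99/14) = 14 + 14/99 = 1400/99
7 + 1/(1400/99) = 7 + 99/1400 = 9899/1400
14 + 1/(9899/1400) = 14 + 1400/9899 = 139986/9899
7 + 1/(139986/9899) = 7 + 9899/139986 = 989801/139986
7 + 1/(989801/139986) = 7 + 139986/989801 = 7068593/989801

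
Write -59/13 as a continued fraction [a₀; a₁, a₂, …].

-59 ÷ 13 → quotient -5, remainder 6
13 ÷ 6 → quotient 2, remainder 1
6 ÷ 1 → quotient 6, remainder 0

[-5; 2, 6]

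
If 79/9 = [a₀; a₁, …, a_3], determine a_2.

3

Repeatedly divide and take the remainder:
⌊79/9⌋ = 8, remainder 7
⌊9/7⌋ = 1, remainder 2
⌊7/2⌋ = 3, remainder 1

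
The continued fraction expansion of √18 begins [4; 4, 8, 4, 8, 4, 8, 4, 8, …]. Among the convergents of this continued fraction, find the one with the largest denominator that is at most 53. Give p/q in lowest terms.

List convergents until the denominator exceeds the bound:
a_0 = 4: 4/1  (≤ bound)
a_1 = 4: 17/4  (≤ bound)
a_2 = 8: 140/33  (≤ bound)
a_3 = 4: 577/136  (> 53, stop)

140/33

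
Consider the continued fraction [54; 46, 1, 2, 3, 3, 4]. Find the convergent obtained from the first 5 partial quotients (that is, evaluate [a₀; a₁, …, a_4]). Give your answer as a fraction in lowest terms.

Compute successive convergents:
a_0 = 54: 54/1
a_1 = 46: 2485/46
a_2 = 1: 2539/47
a_3 = 2: 7563/140
a_4 = 3: 25228/467

25228/467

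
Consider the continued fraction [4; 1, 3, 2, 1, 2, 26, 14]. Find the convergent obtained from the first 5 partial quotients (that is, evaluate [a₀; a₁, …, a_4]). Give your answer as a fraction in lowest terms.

62/13

Starting at the tail and folding back:
Start with 1.
2 + 1/(1/1) = 2 + 1/1 = 3/1
3 + 1/(3/1) = 3 + 1/3 = 10/3
1 + 1/(10/3) = 1 + 3/10 = 13/10
4 + 1/(13/10) = 4 + 10/13 = 62/13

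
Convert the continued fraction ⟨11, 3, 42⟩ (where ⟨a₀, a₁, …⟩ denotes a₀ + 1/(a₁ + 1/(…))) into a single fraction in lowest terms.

a_0 = 11: 11/1
a_1 = 3: 34/3
a_2 = 42: 1439/127

1439/127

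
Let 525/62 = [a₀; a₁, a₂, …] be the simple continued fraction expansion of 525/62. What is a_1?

⌊525/62⌋ = 8, remainder 29
⌊62/29⌋ = 2, remainder 4

2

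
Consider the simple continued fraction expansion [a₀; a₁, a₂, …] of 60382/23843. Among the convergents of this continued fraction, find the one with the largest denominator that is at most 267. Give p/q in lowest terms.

195/77

a_0 = 2: 2/1  (≤ bound)
a_1 = 1: 3/1  (≤ bound)
a_2 = 1: 5/2  (≤ bound)
a_3 = 7: 38/15  (≤ bound)
a_4 = 5: 195/77  (≤ bound)
a_5 = 10: 1988/785  (> 267, stop)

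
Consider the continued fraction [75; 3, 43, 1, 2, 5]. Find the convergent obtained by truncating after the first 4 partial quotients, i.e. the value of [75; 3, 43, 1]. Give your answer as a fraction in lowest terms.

a_0 = 75: 75/1
a_1 = 3: 226/3
a_2 = 43: 9793/130
a_3 = 1: 10019/133

10019/133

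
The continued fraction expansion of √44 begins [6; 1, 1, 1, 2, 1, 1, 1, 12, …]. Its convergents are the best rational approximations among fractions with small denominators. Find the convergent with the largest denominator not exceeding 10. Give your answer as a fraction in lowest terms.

List convergents until the denominator exceeds the bound:
a_0 = 6: 6/1  (≤ bound)
a_1 = 1: 7/1  (≤ bound)
a_2 = 1: 13/2  (≤ bound)
a_3 = 1: 20/3  (≤ bound)
a_4 = 2: 53/8  (≤ bound)
a_5 = 1: 73/11  (> 10, stop)

53/8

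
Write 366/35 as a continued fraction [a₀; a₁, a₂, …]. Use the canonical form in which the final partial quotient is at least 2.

366 ÷ 35 → quotient 10, remainder 16
35 ÷ 16 → quotient 2, remainder 3
16 ÷ 3 → quotient 5, remainder 1
3 ÷ 1 → quotient 3, remainder 0

[10; 2, 5, 3]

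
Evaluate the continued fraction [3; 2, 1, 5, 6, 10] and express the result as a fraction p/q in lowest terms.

3577/1067

Start with 10.
6 + 1/(10/1) = 6 + 1/10 = 61/10
5 + 1/(61/10) = 5 + 10/61 = 315/61
1 + 1/(315/61) = 1 + 61/315 = 376/315
2 + 1/(376/315) = 2 + 315/376 = 1067/376
3 + 1/(1067/376) = 3 + 376/1067 = 3577/1067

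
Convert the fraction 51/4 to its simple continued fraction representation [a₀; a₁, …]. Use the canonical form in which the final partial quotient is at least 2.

[12; 1, 3]

Run the Euclidean algorithm, recording each quotient:
⌊51/4⌋ = 12, remainder 3
⌊4/3⌋ = 1, remainder 1
⌊3/1⌋ = 3, remainder 0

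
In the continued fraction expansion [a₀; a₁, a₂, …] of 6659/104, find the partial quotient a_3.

Repeatedly divide and take the remainder:
6659 ÷ 104 → quotient 64, remainder 3
104 ÷ 3 → quotient 34, remainder 2
3 ÷ 2 → quotient 1, remainder 1
2 ÷ 1 → quotient 2, remainder 0

2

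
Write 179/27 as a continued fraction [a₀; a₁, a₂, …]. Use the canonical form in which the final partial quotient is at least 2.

[6; 1, 1, 1, 2, 3]

Repeatedly divide and take the remainder:
179 ÷ 27 → quotient 6, remainder 17
27 ÷ 17 → quotient 1, remainder 10
17 ÷ 10 → quotient 1, remainder 7
10 ÷ 7 → quotient 1, remainder 3
7 ÷ 3 → quotient 2, remainder 1
3 ÷ 1 → quotient 3, remainder 0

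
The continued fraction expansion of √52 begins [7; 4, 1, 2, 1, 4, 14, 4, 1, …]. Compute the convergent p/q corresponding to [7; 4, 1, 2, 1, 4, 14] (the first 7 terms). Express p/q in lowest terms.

Build up convergents one term at a time:
a_0 = 7: 7/1
a_1 = 4: 29/4
a_2 = 1: 36/5
a_3 = 2: 101/14
a_4 = 1: 137/19
a_5 = 4: 649/90
a_6 = 14: 9223/1279

9223/1279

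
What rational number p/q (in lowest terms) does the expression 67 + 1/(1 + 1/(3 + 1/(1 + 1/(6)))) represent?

2305/34

Starting at the tail and folding back:
Start with 6.
1 + 1/(6/1) = 1 + 1/6 = 7/6
3 + 1/(7/6) = 3 + 6/7 = 27/7
1 + 1/(27/7) = 1 + 7/27 = 34/27
67 + 1/(34/27) = 67 + 27/34 = 2305/34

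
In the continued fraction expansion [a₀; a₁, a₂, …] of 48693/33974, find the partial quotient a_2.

3

48693 ÷ 33974 → quotient 1, remainder 14719
33974 ÷ 14719 → quotient 2, remainder 4536
14719 ÷ 4536 → quotient 3, remainder 1111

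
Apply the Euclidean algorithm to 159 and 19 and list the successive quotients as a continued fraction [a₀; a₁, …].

[8; 2, 1, 2, 2]

⌊159/19⌋ = 8, remainder 7
⌊19/7⌋ = 2, remainder 5
⌊7/5⌋ = 1, remainder 2
⌊5/2⌋ = 2, remainder 1
⌊2/1⌋ = 2, remainder 0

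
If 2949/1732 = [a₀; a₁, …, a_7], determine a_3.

2

Repeatedly divide and take the remainder:
2949 = 1·1732 + 1217, so a_0 = 1
1732 = 1·1217 + 515, so a_1 = 1
1217 = 2·515 + 187, so a_2 = 2
515 = 2·187 + 141, so a_3 = 2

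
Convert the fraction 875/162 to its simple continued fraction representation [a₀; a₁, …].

[5; 2, 2, 32]

Repeatedly divide and take the remainder:
875 ÷ 162 → quotient 5, remainder 65
162 ÷ 65 → quotient 2, remainder 32
65 ÷ 32 → quotient 2, remainder 1
32 ÷ 1 → quotient 32, remainder 0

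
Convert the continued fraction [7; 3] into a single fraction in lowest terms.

Start with 3.
7 + 1/(3/1) = 7 + 1/3 = 22/3

22/3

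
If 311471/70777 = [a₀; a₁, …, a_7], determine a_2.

2

⌊311471/70777⌋ = 4, remainder 28363
⌊70777/28363⌋ = 2, remainder 14051
⌊28363/14051⌋ = 2, remainder 261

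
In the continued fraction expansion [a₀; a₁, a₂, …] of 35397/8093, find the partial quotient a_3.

Repeatedly divide and take the remainder:
⌊35397/8093⌋ = 4, remainder 3025
⌊8093/3025⌋ = 2, remainder 2043
⌊3025/2043⌋ = 1, remainder 982
⌊2043/982⌋ = 2, remainder 79

2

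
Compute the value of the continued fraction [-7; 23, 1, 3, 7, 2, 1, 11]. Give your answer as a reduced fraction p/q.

Use the convergent recurrence hₖ = aₖ·hₖ₋₁ + hₖ₋₂ (and likewise for the denominators kₖ):
a_0 = -7: -7/1
a_1 = 23: -160/23
a_2 = 1: -167/24
a_3 = 3: -661/95
a_4 = 7: -4794/689
a_5 = 2: -10249/1473
a_6 = 1: -15043/2162
a_7 = 11: -175722/25255

-175722/25255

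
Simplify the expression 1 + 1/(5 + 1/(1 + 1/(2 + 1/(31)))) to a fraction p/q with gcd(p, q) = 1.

627/533

Start with 31.
2 + 1/(31/1) = 2 + 1/31 = 63/31
1 + 1/(63/31) = 1 + 31/63 = 94/63
5 + 1/(94/63) = 5 + 63/94 = 533/94
1 + 1/(533/94) = 1 + 94/533 = 627/533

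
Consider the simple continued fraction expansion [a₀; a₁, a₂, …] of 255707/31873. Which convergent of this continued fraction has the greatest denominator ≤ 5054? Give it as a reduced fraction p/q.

29355/3659

a_0 = 8: 8/1  (≤ bound)
a_1 = 44: 353/44  (≤ bound)
a_2 = 11: 3891/485  (≤ bound)
a_3 = 1: 4244/529  (≤ bound)
a_4 = 5: 25111/3130  (≤ bound)
a_5 = 1: 29355/3659  (≤ bound)
a_6 = 3: 113176/14107  (> 5054, stop)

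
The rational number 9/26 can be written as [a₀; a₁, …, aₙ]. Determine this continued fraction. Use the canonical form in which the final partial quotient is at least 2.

[0; 2, 1, 8]

Apply division with remainder until the remainder is 0:
9 ÷ 26 → quotient 0, remainder 9
26 ÷ 9 → quotient 2, remainder 8
9 ÷ 8 → quotient 1, remainder 1
8 ÷ 1 → quotient 8, remainder 0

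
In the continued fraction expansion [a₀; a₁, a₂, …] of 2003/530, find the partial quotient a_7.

2003 = 3·530 + 413, so a_0 = 3
530 = 1·413 + 117, so a_1 = 1
413 = 3·117 + 62, so a_2 = 3
117 = 1·62 + 55, so a_3 = 1
62 = 1·55 + 7, so a_4 = 1
55 = 7·7 + 6, so a_5 = 7
7 = 1·6 + 1, so a_6 = 1
6 = 6·1 + 0, so a_7 = 6

6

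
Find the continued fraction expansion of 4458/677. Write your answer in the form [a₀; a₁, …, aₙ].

[6; 1, 1, 2, 2, 3, 1, 12]

4458 ÷ 677 → quotient 6, remainder 396
677 ÷ 396 → quotient 1, remainder 281
396 ÷ 281 → quotient 1, remainder 115
281 ÷ 115 → quotient 2, remainder 51
115 ÷ 51 → quotient 2, remainder 13
51 ÷ 13 → quotient 3, remainder 12
13 ÷ 12 → quotient 1, remainder 1
12 ÷ 1 → quotient 12, remainder 0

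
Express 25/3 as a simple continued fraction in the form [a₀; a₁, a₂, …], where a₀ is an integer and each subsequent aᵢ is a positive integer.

25 ÷ 3 → quotient 8, remainder 1
3 ÷ 1 → quotient 3, remainder 0

[8; 3]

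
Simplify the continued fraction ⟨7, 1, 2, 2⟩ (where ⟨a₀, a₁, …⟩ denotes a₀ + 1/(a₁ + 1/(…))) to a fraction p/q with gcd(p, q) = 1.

Start with 2.
2 + 1/(2/1) = 2 + 1/2 = 5/2
1 + 1/(5/2) = 1 + 2/5 = 7/5
7 + 1/(7/5) = 7 + 5/7 = 54/7

54/7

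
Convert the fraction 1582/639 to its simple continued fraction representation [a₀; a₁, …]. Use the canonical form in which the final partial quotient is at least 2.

Repeatedly divide and take the remainder:
⌊1582/639⌋ = 2, remainder 304
⌊639/304⌋ = 2, remainder 31
⌊304/31⌋ = 9, remainder 25
⌊31/25⌋ = 1, remainder 6
⌊25/6⌋ = 4, remainder 1
⌊6/1⌋ = 6, remainder 0

[2; 2, 9, 1, 4, 6]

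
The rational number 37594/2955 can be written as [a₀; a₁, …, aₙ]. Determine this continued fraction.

[12; 1, 2, 1, 1, 2, 54, 3]

⌊37594/2955⌋ = 12, remainder 2134
⌊2955/2134⌋ = 1, remainder 821
⌊2134/821⌋ = 2, remainder 492
⌊821/492⌋ = 1, remainder 329
⌊492/329⌋ = 1, remainder 163
⌊329/163⌋ = 2, remainder 3
⌊163/3⌋ = 54, remainder 1
⌊3/1⌋ = 3, remainder 0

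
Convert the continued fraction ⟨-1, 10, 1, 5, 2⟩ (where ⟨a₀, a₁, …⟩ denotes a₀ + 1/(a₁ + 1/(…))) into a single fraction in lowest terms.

-128/141

Use the convergent recurrence hₖ = aₖ·hₖ₋₁ + hₖ₋₂ (and likewise for the denominators kₖ):
a_0 = -1: -1/1
a_1 = 10: -9/10
a_2 = 1: -10/11
a_3 = 5: -59/65
a_4 = 2: -128/141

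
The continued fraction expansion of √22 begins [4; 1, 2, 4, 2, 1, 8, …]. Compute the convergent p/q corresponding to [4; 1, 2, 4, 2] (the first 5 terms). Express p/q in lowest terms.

136/29

Use the convergent recurrence hₖ = aₖ·hₖ₋₁ + hₖ₋₂ (and likewise for the denominators kₖ):
a_0 = 4: 4/1
a_1 = 1: 5/1
a_2 = 2: 14/3
a_3 = 4: 61/13
a_4 = 2: 136/29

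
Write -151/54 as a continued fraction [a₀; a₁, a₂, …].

-151 ÷ 54 → quotient -3, remainder 11
54 ÷ 11 → quotient 4, remainder 10
11 ÷ 10 → quotient 1, remainder 1
10 ÷ 1 → quotient 10, remainder 0

[-3; 4, 1, 10]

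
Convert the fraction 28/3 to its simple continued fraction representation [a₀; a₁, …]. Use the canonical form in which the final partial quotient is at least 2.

28 ÷ 3 → quotient 9, remainder 1
3 ÷ 1 → quotient 3, remainder 0

[9; 3]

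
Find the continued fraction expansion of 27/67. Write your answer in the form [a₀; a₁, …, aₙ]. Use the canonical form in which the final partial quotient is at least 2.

[0; 2, 2, 13]

⌊27/67⌋ = 0, remainder 27
⌊67/27⌋ = 2, remainder 13
⌊27/13⌋ = 2, remainder 1
⌊13/1⌋ = 13, remainder 0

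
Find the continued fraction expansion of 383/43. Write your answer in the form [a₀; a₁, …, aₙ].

383 = 8·43 + 39, so a_0 = 8
43 = 1·39 + 4, so a_1 = 1
39 = 9·4 + 3, so a_2 = 9
4 = 1·3 + 1, so a_3 = 1
3 = 3·1 + 0, so a_4 = 3

[8; 1, 9, 1, 3]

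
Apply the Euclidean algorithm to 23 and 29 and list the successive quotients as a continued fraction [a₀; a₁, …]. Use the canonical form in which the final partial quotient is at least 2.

⌊23/29⌋ = 0, remainder 23
⌊29/23⌋ = 1, remainder 6
⌊23/6⌋ = 3, remainder 5
⌊6/5⌋ = 1, remainder 1
⌊5/1⌋ = 5, remainder 0

[0; 1, 3, 1, 5]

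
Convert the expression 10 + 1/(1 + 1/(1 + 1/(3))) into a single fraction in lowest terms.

a_0 = 10: 10/1
a_1 = 1: 11/1
a_2 = 1: 21/2
a_3 = 3: 74/7

74/7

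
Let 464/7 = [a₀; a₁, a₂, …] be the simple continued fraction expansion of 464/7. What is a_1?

Repeatedly divide and take the remainder:
464 = 66·7 + 2, so a_0 = 66
7 = 3·2 + 1, so a_1 = 3

3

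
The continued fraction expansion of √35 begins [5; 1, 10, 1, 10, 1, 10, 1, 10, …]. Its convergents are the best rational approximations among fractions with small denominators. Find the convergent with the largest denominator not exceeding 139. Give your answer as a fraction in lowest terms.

List convergents until the denominator exceeds the bound:
a_0 = 5: 5/1  (≤ bound)
a_1 = 1: 6/1  (≤ bound)
a_2 = 10: 65/11  (≤ bound)
a_3 = 1: 71/12  (≤ bound)
a_4 = 10: 775/131  (≤ bound)
a_5 = 1: 846/143  (> 139, stop)

775/131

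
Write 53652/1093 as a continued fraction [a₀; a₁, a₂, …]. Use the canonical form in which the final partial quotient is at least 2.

[49; 11, 1, 1, 47]

53652 = 49·1093 + 95, so a_0 = 49
1093 = 11·95 + 48, so a_1 = 11
95 = 1·48 + 47, so a_2 = 1
48 = 1·47 + 1, so a_3 = 1
47 = 47·1 + 0, so a_4 = 47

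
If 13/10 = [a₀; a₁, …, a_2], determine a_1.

3

13 = 1·10 + 3, so a_0 = 1
10 = 3·3 + 1, so a_1 = 3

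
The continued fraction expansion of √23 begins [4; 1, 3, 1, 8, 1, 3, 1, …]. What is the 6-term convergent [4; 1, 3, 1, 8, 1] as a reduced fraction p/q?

a_0 = 4: 4/1
a_1 = 1: 5/1
a_2 = 3: 19/4
a_3 = 1: 24/5
a_4 = 8: 211/44
a_5 = 1: 235/49

235/49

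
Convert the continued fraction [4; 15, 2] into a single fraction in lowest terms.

126/31

Starting at the tail and folding back:
Start with 2.
15 + 1/(2/1) = 15 + 1/2 = 31/2
4 + 1/(31/2) = 4 + 2/31 = 126/31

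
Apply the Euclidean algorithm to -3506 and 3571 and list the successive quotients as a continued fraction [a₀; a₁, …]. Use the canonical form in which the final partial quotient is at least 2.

⌊-3506/3571⌋ = -1, remainder 65
⌊3571/65⌋ = 54, remainder 61
⌊65/61⌋ = 1, remainder 4
⌊61/4⌋ = 15, remainder 1
⌊4/1⌋ = 4, remainder 0

[-1; 54, 1, 15, 4]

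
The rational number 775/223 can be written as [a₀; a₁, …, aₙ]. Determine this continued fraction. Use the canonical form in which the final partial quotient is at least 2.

[3; 2, 9, 1, 1, 1, 3]

Apply division with remainder until the remainder is 0:
775 = 3·223 + 106, so a_0 = 3
223 = 2·106 + 11, so a_1 = 2
106 = 9·11 + 7, so a_2 = 9
11 = 1·7 + 4, so a_3 = 1
7 = 1·4 + 3, so a_4 = 1
4 = 1·3 + 1, so a_5 = 1
3 = 3·1 + 0, so a_6 = 3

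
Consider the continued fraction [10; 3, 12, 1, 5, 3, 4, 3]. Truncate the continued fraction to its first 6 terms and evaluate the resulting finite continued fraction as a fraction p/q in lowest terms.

Start with 3.
5 + 1/(3/1) = 5 + 1/3 = 16/3
1 + 1/(16/3) = 1 + 3/16 = 19/16
12 + 1/(19/16) = 12 + 16/19 = 244/19
3 + 1/(244/19) = 3 + 19/244 = 751/244
10 + 1/(751/244) = 10 + 244/751 = 7754/751

7754/751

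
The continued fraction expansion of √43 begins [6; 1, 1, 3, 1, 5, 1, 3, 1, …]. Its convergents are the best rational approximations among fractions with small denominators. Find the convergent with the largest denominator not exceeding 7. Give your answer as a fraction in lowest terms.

46/7

a_0 = 6: 6/1  (≤ bound)
a_1 = 1: 7/1  (≤ bound)
a_2 = 1: 13/2  (≤ bound)
a_3 = 3: 46/7  (≤ bound)
a_4 = 1: 59/9  (> 7, stop)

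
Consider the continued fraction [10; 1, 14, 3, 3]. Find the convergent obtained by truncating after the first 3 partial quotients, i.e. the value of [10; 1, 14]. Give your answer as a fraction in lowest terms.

164/15

a_0 = 10: 10/1
a_1 = 1: 11/1
a_2 = 14: 164/15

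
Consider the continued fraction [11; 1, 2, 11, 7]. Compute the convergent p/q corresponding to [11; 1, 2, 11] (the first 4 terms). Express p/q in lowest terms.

Build up convergents one term at a time:
a_0 = 11: 11/1
a_1 = 1: 12/1
a_2 = 2: 35/3
a_3 = 11: 397/34

397/34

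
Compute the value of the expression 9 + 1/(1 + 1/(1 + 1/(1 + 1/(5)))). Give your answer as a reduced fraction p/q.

Work from the innermost term outward:
Start with 5.
1 + 1/(5/1) = 1 + 1/5 = 6/5
1 + 1/(6/5) = 1 + 5/6 = 11/6
1 + 1/(11/6) = 1 + 6/11 = 17/11
9 + 1/(17/11) = 9 + 11/17 = 164/17

164/17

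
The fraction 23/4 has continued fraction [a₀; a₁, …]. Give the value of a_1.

1

⌊23/4⌋ = 5, remainder 3
⌊4/3⌋ = 1, remainder 1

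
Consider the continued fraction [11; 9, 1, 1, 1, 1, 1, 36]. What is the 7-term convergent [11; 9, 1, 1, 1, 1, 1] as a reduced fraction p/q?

855/77

a_0 = 11: 11/1
a_1 = 9: 100/9
a_2 = 1: 111/10
a_3 = 1: 211/19
a_4 = 1: 322/29
a_5 = 1: 533/48
a_6 = 1: 855/77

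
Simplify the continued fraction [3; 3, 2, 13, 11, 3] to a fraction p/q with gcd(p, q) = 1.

10575/3217

Start with 3.
11 + 1/(3/1) = 11 + 1/3 = 34/3
13 + 1/(34/3) = 13 + 3/34 = 445/34
2 + 1/(445/34) = 2 + 34/445 = 924/445
3 + 1/(924/445) = 3 + 445/924 = 3217/924
3 + 1/(3217/924) = 3 + 924/3217 = 10575/3217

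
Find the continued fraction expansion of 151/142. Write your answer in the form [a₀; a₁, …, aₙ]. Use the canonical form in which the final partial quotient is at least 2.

[1; 15, 1, 3, 2]

⌊151/142⌋ = 1, remainder 9
⌊142/9⌋ = 15, remainder 7
⌊9/7⌋ = 1, remainder 2
⌊7/2⌋ = 3, remainder 1
⌊2/1⌋ = 2, remainder 0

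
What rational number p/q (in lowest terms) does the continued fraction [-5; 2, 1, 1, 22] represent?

-520/113

Start with 22.
1 + 1/(22/1) = 1 + 1/22 = 23/22
1 + 1/(23/22) = 1 + 22/23 = 45/23
2 + 1/(45/23) = 2 + 23/45 = 113/45
-5 + 1/(113/45) = -5 + 45/113 = -520/113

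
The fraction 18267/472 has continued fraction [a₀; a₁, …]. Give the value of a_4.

1

Repeatedly divide and take the remainder:
18267 ÷ 472 → quotient 38, remainder 331
472 ÷ 331 → quotient 1, remainder 141
331 ÷ 141 → quotient 2, remainder 49
141 ÷ 49 → quotient 2, remainder 43
49 ÷ 43 → quotient 1, remainder 6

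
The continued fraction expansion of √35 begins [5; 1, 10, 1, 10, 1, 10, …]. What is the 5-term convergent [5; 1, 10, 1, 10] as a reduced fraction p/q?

Start with 10.
1 + 1/(10/1) = 1 + 1/10 = 11/10
10 + 1/(11/10) = 10 + 10/11 = 120/11
1 + 1/(120/11) = 1 + 11/120 = 131/120
5 + 1/(131/120) = 5 + 120/131 = 775/131

775/131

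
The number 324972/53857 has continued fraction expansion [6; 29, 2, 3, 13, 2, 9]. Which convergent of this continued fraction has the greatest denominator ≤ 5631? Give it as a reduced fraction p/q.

16515/2737

a_0 = 6: 6/1  (≤ bound)
a_1 = 29: 175/29  (≤ bound)
a_2 = 2: 356/59  (≤ bound)
a_3 = 3: 1243/206  (≤ bound)
a_4 = 13: 16515/2737  (≤ bound)
a_5 = 2: 34273/5680  (> 5631, stop)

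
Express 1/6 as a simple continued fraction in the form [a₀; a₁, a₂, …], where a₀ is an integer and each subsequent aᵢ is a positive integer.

[0; 6]

1 = 0·6 + 1, so a_0 = 0
6 = 6·1 + 0, so a_1 = 6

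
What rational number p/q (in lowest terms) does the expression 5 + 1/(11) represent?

56/11

Work from the innermost term outward:
Start with 11.
5 + 1/(11/1) = 5 + 1/11 = 56/11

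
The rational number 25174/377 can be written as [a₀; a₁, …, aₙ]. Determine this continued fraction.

25174 ÷ 377 → quotient 66, remainder 292
377 ÷ 292 → quotient 1, remainder 85
292 ÷ 85 → quotient 3, remainder 37
85 ÷ 37 → quotient 2, remainder 11
37 ÷ 11 → quotient 3, remainder 4
11 ÷ 4 → quotient 2, remainder 3
4 ÷ 3 → quotient 1, remainder 1
3 ÷ 1 → quotient 3, remainder 0

[66; 1, 3, 2, 3, 2, 1, 3]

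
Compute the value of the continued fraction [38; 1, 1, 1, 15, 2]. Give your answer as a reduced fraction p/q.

a_0 = 38: 38/1
a_1 = 1: 39/1
a_2 = 1: 77/2
a_3 = 1: 116/3
a_4 = 15: 1817/47
a_5 = 2: 3750/97

3750/97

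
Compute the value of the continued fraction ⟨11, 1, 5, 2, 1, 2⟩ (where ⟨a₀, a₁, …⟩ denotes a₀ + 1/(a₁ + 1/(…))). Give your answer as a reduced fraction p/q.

Start with 2.
1 + 1/(2/1) = 1 + 1/2 = 3/2
2 + 1/(3/2) = 2 + 2/3 = 8/3
5 + 1/(8/3) = 5 + 3/8 = 43/8
1 + 1/(43/8) = 1 + 8/43 = 51/43
11 + 1/(51/43) = 11 + 43/51 = 604/51

604/51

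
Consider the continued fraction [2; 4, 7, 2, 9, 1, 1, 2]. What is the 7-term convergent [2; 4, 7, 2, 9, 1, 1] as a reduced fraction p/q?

Work from the innermost term outward:
Start with 1.
1 + 1/(1/1) = 1 + 1/1 = 2/1
9 + 1/(2/1) = 9 + 1/2 = 19/2
2 + 1/(19/2) = 2 + 2/19 = 40/19
7 + 1/(40/19) = 7 + 19/40 = 299/40
4 + 1/(299/40) = 4 + 40/299 = 1236/299
2 + 1/(1236/299) = 2 + 299/1236 = 2771/1236

2771/1236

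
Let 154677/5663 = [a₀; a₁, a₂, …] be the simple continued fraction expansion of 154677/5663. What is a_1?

3

Repeatedly divide and take the remainder:
⌊154677/5663⌋ = 27, remainder 1776
⌊5663/1776⌋ = 3, remainder 335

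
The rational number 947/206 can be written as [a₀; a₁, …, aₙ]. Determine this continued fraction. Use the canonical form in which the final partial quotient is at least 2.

947 = 4·206 + 123, so a_0 = 4
206 = 1·123 + 83, so a_1 = 1
123 = 1·83 + 40, so a_2 = 1
83 = 2·40 + 3, so a_3 = 2
40 = 13·3 + 1, so a_4 = 13
3 = 3·1 + 0, so a_5 = 3

[4; 1, 1, 2, 13, 3]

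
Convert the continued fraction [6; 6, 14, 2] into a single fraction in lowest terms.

Work from the innermost term outward:
Start with 2.
14 + 1/(2/1) = 14 + 1/2 = 29/2
6 + 1/(29/2) = 6 + 2/29 = 176/29
6 + 1/(176/29) = 6 + 29/176 = 1085/176

1085/176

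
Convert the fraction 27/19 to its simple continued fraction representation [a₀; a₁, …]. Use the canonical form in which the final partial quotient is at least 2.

27 = 1·19 + 8, so a_0 = 1
19 = 2·8 + 3, so a_1 = 2
8 = 2·3 + 2, so a_2 = 2
3 = 1·2 + 1, so a_3 = 1
2 = 2·1 + 0, so a_4 = 2

[1; 2, 2, 1, 2]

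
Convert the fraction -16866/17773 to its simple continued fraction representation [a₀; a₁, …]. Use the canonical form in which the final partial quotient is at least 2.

[-1; 19, 1, 1, 2, 8, 4, 5]

-16866 = -1·17773 + 907, so a_0 = -1
17773 = 19·907 + 540, so a_1 = 19
907 = 1·540 + 367, so a_2 = 1
540 = 1·367 + 173, so a_3 = 1
367 = 2·173 + 21, so a_4 = 2
173 = 8·21 + 5, so a_5 = 8
21 = 4·5 + 1, so a_6 = 4
5 = 5·1 + 0, so a_7 = 5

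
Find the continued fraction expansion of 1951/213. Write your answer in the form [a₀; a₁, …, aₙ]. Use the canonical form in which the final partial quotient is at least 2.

[9; 6, 3, 1, 3, 2]

Repeatedly divide and take the remainder:
1951 = 9·213 + 34, so a_0 = 9
213 = 6·34 + 9, so a_1 = 6
34 = 3·9 + 7, so a_2 = 3
9 = 1·7 + 2, so a_3 = 1
7 = 3·2 + 1, so a_4 = 3
2 = 2·1 + 0, so a_5 = 2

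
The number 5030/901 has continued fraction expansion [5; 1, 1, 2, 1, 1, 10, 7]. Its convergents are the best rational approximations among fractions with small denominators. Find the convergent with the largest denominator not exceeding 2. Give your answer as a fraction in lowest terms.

11/2

List convergents until the denominator exceeds the bound:
a_0 = 5: 5/1  (≤ bound)
a_1 = 1: 6/1  (≤ bound)
a_2 = 1: 11/2  (≤ bound)
a_3 = 2: 28/5  (> 2, stop)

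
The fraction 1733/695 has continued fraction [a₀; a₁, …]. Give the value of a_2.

1733 ÷ 695 → quotient 2, remainder 343
695 ÷ 343 → quotient 2, remainder 9
343 ÷ 9 → quotient 38, remainder 1

38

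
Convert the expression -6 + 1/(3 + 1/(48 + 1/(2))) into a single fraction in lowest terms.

-1661/293

Use the convergent recurrence hₖ = aₖ·hₖ₋₁ + hₖ₋₂ (and likewise for the denominators kₖ):
a_0 = -6: -6/1
a_1 = 3: -17/3
a_2 = 48: -822/145
a_3 = 2: -1661/293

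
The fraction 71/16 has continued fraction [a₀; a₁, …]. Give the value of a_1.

2

⌊71/16⌋ = 4, remainder 7
⌊16/7⌋ = 2, remainder 2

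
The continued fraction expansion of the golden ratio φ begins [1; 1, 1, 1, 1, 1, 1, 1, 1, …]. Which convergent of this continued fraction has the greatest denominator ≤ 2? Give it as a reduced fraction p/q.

List convergents until the denominator exceeds the bound:
a_0 = 1: 1/1  (≤ bound)
a_1 = 1: 2/1  (≤ bound)
a_2 = 1: 3/2  (≤ bound)
a_3 = 1: 5/3  (> 2, stop)

3/2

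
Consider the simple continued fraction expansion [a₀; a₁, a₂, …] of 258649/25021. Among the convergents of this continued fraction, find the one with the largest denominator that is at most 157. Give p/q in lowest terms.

a_0 = 10: 10/1  (≤ bound)
a_1 = 2: 21/2  (≤ bound)
a_2 = 1: 31/3  (≤ bound)
a_3 = 27: 858/83  (≤ bound)
a_4 = 1: 889/86  (≤ bound)
a_5 = 1: 1747/169  (> 157, stop)

889/86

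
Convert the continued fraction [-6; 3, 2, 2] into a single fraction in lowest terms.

Start with 2.
2 + 1/(2/1) = 2 + 1/2 = 5/2
3 + 1/(5/2) = 3 + 2/5 = 17/5
-6 + 1/(17/5) = -6 + 5/17 = -97/17

-97/17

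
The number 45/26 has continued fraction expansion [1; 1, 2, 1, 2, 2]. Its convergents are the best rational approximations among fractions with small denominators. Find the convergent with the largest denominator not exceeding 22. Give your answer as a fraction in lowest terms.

19/11

a_0 = 1: 1/1  (≤ bound)
a_1 = 1: 2/1  (≤ bound)
a_2 = 2: 5/3  (≤ bound)
a_3 = 1: 7/4  (≤ bound)
a_4 = 2: 19/11  (≤ bound)
a_5 = 2: 45/26  (> 22, stop)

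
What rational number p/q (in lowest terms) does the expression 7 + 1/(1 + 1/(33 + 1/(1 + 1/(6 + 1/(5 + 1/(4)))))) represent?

41961/5264

Start with 4.
5 + 1/(4/1) = 5 + 1/4 = 21/4
6 + 1/(21/4) = 6 + 4/21 = 130/21
1 + 1/(130/21) = 1 + 21/130 = 151/130
33 + 1/(151/130) = 33 + 130/151 = 5113/151
1 + 1/(5113/151) = 1 + 151/5113 = 5264/5113
7 + 1/(5264/5113) = 7 + 5113/5264 = 41961/5264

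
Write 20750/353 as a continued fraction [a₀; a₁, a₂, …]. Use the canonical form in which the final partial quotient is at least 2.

[58; 1, 3, 1, 1, 2, 2, 6]

20750 = 58·353 + 276, so a_0 = 58
353 = 1·276 + 77, so a_1 = 1
276 = 3·77 + 45, so a_2 = 3
77 = 1·45 + 32, so a_3 = 1
45 = 1·32 + 13, so a_4 = 1
32 = 2·13 + 6, so a_5 = 2
13 = 2·6 + 1, so a_6 = 2
6 = 6·1 + 0, so a_7 = 6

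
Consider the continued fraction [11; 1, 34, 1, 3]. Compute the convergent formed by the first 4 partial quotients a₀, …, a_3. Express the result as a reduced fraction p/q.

Compute successive convergents:
a_0 = 11: 11/1
a_1 = 1: 12/1
a_2 = 34: 419/35
a_3 = 1: 431/36

431/36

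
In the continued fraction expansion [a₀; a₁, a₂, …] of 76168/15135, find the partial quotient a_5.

76168 = 5·15135 + 493, so a_0 = 5
15135 = 30·493 + 345, so a_1 = 30
493 = 1·345 + 148, so a_2 = 1
345 = 2·148 + 49, so a_3 = 2
148 = 3·49 + 1, so a_4 = 3
49 = 49·1 + 0, so a_5 = 49

49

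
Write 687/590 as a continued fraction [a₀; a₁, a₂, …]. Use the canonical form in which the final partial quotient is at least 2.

[1; 6, 12, 8]

⌊687/590⌋ = 1, remainder 97
⌊590/97⌋ = 6, remainder 8
⌊97/8⌋ = 12, remainder 1
⌊8/1⌋ = 8, remainder 0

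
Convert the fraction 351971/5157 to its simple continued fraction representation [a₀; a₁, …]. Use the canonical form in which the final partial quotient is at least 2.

Repeatedly divide and take the remainder:
351971 ÷ 5157 → quotient 68, remainder 1295
5157 ÷ 1295 → quotient 3, remainder 1272
1295 ÷ 1272 → quotient 1, remainder 23
1272 ÷ 23 → quotient 55, remainder 7
23 ÷ 7 → quotient 3, remainder 2
7 ÷ 2 → quotient 3, remainder 1
2 ÷ 1 → quotient 2, remainder 0

[68; 3, 1, 55, 3, 3, 2]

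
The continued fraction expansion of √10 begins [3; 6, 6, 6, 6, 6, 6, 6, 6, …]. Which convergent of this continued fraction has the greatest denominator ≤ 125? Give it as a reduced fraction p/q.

a_0 = 3: 3/1  (≤ bound)
a_1 = 6: 19/6  (≤ bound)
a_2 = 6: 117/37  (≤ bound)
a_3 = 6: 721/228  (> 125, stop)

117/37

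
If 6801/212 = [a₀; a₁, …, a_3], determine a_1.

6801 = 32·212 + 17, so a_0 = 32
212 = 12·17 + 8, so a_1 = 12

12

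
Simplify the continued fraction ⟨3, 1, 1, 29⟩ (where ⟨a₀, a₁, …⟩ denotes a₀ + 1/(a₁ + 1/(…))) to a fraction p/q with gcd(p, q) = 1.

Start with 29.
1 + 1/(29/1) = 1 + 1/29 = 30/29
1 + 1/(30/29) = 1 + 29/30 = 59/30
3 + 1/(59/30) = 3 + 30/59 = 207/59

207/59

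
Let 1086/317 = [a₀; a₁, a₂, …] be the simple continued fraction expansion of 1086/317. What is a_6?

Apply division with remainder until the remainder is 0:
1086 = 3·317 + 135, so a_0 = 3
317 = 2·135 + 47, so a_1 = 2
135 = 2·47 + 41, so a_2 = 2
47 = 1·41 + 6, so a_3 = 1
41 = 6·6 + 5, so a_4 = 6
6 = 1·5 + 1, so a_5 = 1
5 = 5·1 + 0, so a_6 = 5

5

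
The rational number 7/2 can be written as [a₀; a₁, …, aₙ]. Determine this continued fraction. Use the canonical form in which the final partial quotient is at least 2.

⌊7/2⌋ = 3, remainder 1
⌊2/1⌋ = 2, remainder 0

[3; 2]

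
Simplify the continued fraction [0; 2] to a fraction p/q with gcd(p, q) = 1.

1/2

Build up convergents one term at a time:
a_0 = 0: 0/1
a_1 = 2: 1/2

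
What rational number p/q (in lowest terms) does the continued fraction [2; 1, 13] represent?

a_0 = 2: 2/1
a_1 = 1: 3/1
a_2 = 13: 41/14

41/14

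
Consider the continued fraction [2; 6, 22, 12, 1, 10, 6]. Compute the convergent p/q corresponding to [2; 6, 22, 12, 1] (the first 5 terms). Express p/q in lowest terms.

Starting at the tail and folding back:
Start with 1.
12 + 1/(1/1) = 12 + 1/1 = 13/1
22 + 1/(13/1) = 22 + 1/13 = 287/13
6 + 1/(287/13) = 6 + 13/287 = 1735/287
2 + 1/(1735/287) = 2 + 287/1735 = 3757/1735

3757/1735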